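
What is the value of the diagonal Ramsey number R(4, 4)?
R(4, 4) = 18

Lower bound: an explicit 2-colouring of K_{17} (typically a Paley-type or other structured construction) avoids a red K_4 and a blue K_4, showing R(4, 4) > 17.
Upper bound: the Erdős–Szekeres recurrence R(r, t') ≤ R(r−1, t') + R(r, t'−1) yields R(4, 4) ≤ 18.
Hence R(4, 4) = 18.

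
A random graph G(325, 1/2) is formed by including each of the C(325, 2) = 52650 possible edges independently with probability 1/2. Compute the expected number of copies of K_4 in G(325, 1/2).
E[# K_4] = C(325, 4) · (1/2)^C(4, 2) = 456326325 / 2^6 = 7130098.828125

For each 4-subset S of vertices (there are C(325, 4) = 456326325 such S), let X_S = 1 if S induces a K_4 (all C(4, 2) = 6 edges present). Then P(X_S = 1) = (1/2)^6 = 1/64. By linearity of expectation, E[# K_4] = C(325, 4) · (1/2)^6 = 456326325 / 64 = 7130098.828125.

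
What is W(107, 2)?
W(107, 2) = 107 + 1 = 108

A 2-term AP is any pair of integers, so a monochromatic 2-AP exists iff some colour is used at least twice. With 107 colours, the colouring i ↦ i on {1, ..., 107} uses each colour once, avoiding any monochromatic pair, so W(107, 2) > 107. For {1, ..., 108}, pigeonhole forces two integers of the same colour, which form a monochromatic 2-AP. Hence W(107, 2) = 108.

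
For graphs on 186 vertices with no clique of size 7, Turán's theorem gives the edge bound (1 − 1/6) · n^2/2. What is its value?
Turán density bound = (5/6) · 186^2/2 = 14415

Turán's theorem: ex(n, K_{r+1}) is achieved by the complete r-partite Turán graph T(n, r) with parts as balanced as possible, and is at most (1 − 1/r) · n^2/2. For r = 6, n = 186: the density bound is (5/6) · 34596/2 = 14415. Since 6 ∣ 186, the Turán graph T(186, 6) has parts of equal size 31, and its edge count e(T(186, 6)) = 14415 attains the density bound exactly.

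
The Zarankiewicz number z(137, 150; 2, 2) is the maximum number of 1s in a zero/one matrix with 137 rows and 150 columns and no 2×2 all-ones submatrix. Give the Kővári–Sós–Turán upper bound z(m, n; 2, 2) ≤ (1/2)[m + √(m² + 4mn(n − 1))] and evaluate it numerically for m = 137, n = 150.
z(137, 150; 2, 2) ≤ (1/2)[137 + √(137² + 4·137·150·149)] = (1/2)[137 + √12266569] = 1819.6831

Kővári–Sós–Turán: let r_1, ..., r_137 be the row sums and z = Σ r_i the total number of 1s. Each pair of columns can share at most one row with both entries 1 (else a 2×2 all-ones block appears), so Σ_i C(r_i, 2) ≤ C(150, 2) = 11175. By convexity Σ_i C(r_i, 2) ≥ 137·C(z/137, 2) = z(z − 137)/(2·137), giving z² − 137z − 137·150·149 ≤ 0 and hence z ≤ (1/2)[137 + √(18769 + 4·3061950)] = (1/2)[137 + √12266569] ≈ (1/2)(137 + 3502.3662) = 1819.6831.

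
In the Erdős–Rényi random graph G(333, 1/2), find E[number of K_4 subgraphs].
E[# K_4] = C(333, 4) · (1/2)^C(4, 2) = 503167995 / 2^6 = 7861999.921875

For each 4-subset S of vertices (there are C(333, 4) = 503167995 such S), let X_S = 1 if S induces a K_4 (all C(4, 2) = 6 edges present). Then P(X_S = 1) = (1/2)^6 = 1/64. By linearity of expectation, E[# K_4] = C(333, 4) · (1/2)^6 = 503167995 / 64 = 7861999.921875.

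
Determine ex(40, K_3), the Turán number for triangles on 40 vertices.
ex(40, K_3) = ⌊40^2/4⌋ = 400

Mantel (1907): a triangle-free graph on n vertices has at most ⌊n^2/4⌋ edges, with equality for the complete bipartite graph K_{⌊n/2⌋, ⌈n/2⌉}. For n = 40: ⌊40^2/4⌋ = ⌊1600/4⌋ = 400. The extremal graph is K_{20, 20}, which has 20·20 = 400 edges.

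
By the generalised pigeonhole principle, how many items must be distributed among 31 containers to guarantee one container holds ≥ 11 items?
n = (11 − 1)·31 + 1 = 311

By the generalised pigeonhole principle, to guarantee some box contains ≥ r objects we need more than (r − 1) · k objects total. Threshold: n = (r − 1) · k + 1. With r = 11 and k = 31: n = 10 · 31 + 1 = 310 + 1 = 311. For n = 310 = 10 · 31, we can put exactly 10 objects in every box, avoiding 11 in any single one — so 311 is tight.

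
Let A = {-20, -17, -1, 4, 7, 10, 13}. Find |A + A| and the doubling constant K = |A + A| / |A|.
K = |A + A| / |A| = 22/7

Enumerate A + A = {a + b : a, b ∈ A}. With |A| = 7, there are |A|^2 = 49 ordered sum pairs; collecting distinct values, A + A = {-40, -37, -34, -21, -18, -16, -13, -10, -7, -4, -2, 3, 6, 8, 9, 11, 12, 14, 17, 20, 23, 26}, so |A + A| = 22. Thus K = 22/7. For comparison, the minimum possible |A + A| over all 7-element sets is 2·7 − 1 = 13 (so min K = 13/7), attained only by arithmetic progressions.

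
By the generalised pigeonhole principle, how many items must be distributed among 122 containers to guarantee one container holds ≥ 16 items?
n = (16 − 1)·122 + 1 = 1831

By the generalised pigeonhole principle, to guarantee some box contains ≥ r objects we need more than (r − 1) · k objects total. Threshold: n = (r − 1) · k + 1. With r = 16 and k = 122: n = 15 · 122 + 1 = 1830 + 1 = 1831. For n = 1830 = 15 · 122, we can put exactly 15 objects in every box, avoiding 16 in any single one — so 1831 is tight.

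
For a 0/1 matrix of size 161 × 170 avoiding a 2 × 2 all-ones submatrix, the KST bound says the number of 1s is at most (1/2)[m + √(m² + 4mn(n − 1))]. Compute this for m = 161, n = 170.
z(161, 170; 2, 2) ≤ (1/2)[161 + √(161² + 4·161·170·169)] = (1/2)[161 + √18528041] = 2232.7105

Kővári–Sós–Turán: let r_1, ..., r_161 be the row sums and z = Σ r_i the total number of 1s. Each pair of columns can share at most one row with both entries 1 (else a 2×2 all-ones block appears), so Σ_i C(r_i, 2) ≤ C(170, 2) = 14365. By convexity Σ_i C(r_i, 2) ≥ 161·C(z/161, 2) = z(z − 161)/(2·161), giving z² − 161z − 161·170·169 ≤ 0 and hence z ≤ (1/2)[161 + √(25921 + 4·4625530)] = (1/2)[161 + √18528041] ≈ (1/2)(161 + 4304.4211) = 2232.7105.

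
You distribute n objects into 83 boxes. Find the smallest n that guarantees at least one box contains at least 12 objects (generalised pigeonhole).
n = (12 − 1)·83 + 1 = 914

By the generalised pigeonhole principle, to guarantee some box contains ≥ r objects we need more than (r − 1) · k objects total. Threshold: n = (r − 1) · k + 1. With r = 12 and k = 83: n = 11 · 83 + 1 = 913 + 1 = 914. For n = 913 = 11 · 83, we can put exactly 11 objects in every box, avoiding 12 in any single one — so 914 is tight.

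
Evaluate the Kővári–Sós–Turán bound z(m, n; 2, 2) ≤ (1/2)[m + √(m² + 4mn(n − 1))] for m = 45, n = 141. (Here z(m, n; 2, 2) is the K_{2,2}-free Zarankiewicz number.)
z(45, 141; 2, 2) ≤ (1/2)[45 + √(45² + 4·45·141·140)] = (1/2)[45 + √3555225] = 965.2652

Kővári–Sós–Turán: let r_1, ..., r_45 be the row sums and z = Σ r_i the total number of 1s. Each pair of columns can share at most one row with both entries 1 (else a 2×2 all-ones block appears), so Σ_i C(r_i, 2) ≤ C(141, 2) = 9870. By convexity Σ_i C(r_i, 2) ≥ 45·C(z/45, 2) = z(z − 45)/(2·45), giving z² − 45z − 45·141·140 ≤ 0 and hence z ≤ (1/2)[45 + √(2025 + 4·888300)] = (1/2)[45 + √3555225] ≈ (1/2)(45 + 1885.5304) = 965.2652.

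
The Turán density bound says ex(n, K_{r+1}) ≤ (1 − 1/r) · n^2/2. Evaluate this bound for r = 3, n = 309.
Turán density bound = (2/3) · 309^2/2 = 31827

Turán's theorem: ex(n, K_{r+1}) is achieved by the complete r-partite Turán graph T(n, r) with parts as balanced as possible, and is at most (1 − 1/r) · n^2/2. For r = 3, n = 309: the density bound is (2/3) · 95481/2 = 31827. Since 3 ∣ 309, the Turán graph T(309, 3) has parts of equal size 103, and its edge count e(T(309, 3)) = 31827 attains the density bound exactly.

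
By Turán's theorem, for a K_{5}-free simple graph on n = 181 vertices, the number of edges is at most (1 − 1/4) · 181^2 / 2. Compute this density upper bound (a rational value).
Turán density bound = (3/4) · 181^2/2 = 98283/8 ≈ 12285.375

Turán's theorem: ex(n, K_{r+1}) is achieved by the complete r-partite Turán graph T(n, r) with parts as balanced as possible, and is at most (1 − 1/r) · n^2/2. For r = 4, n = 181: the density bound is (3/4) · 32761/2 = 98283/8 ≈ 12285.375. The integer-valued extremum is e(T(181, 4)) = 12285, which is strictly less than the density bound 98283/8 since 4 ∤ 181 (the parts of T(181, 4) cannot all be equal).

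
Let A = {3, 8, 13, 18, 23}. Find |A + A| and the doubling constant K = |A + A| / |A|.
K = |A + A| / |A| = 9/5

Enumerate A + A = {a + b : a, b ∈ A}. With |A| = 5, there are |A|^2 = 25 ordered sum pairs; collecting distinct values, A + A = {6, 11, 16, 21, 26, 31, 36, 41, 46}, so |A + A| = 9. Thus K = 9/5. Here |A + A| = 2|A| − 1 = 9, the minimum possible — so K = 9/5 is minimal, which holds iff A is an arithmetic progression.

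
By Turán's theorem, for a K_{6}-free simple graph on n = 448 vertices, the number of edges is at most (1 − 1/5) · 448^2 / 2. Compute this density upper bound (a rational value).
Turán density bound = (4/5) · 448^2/2 = 401408/5 ≈ 80281.6

Turán's theorem: ex(n, K_{r+1}) is achieved by the complete r-partite Turán graph T(n, r) with parts as balanced as possible, and is at most (1 − 1/r) · n^2/2. For r = 5, n = 448: the density bound is (4/5) · 200704/2 = 401408/5 ≈ 80281.6. The integer-valued extremum is e(T(448, 5)) = 80281, which is strictly less than the density bound 401408/5 since 5 ∤ 448 (the parts of T(448, 5) cannot all be equal).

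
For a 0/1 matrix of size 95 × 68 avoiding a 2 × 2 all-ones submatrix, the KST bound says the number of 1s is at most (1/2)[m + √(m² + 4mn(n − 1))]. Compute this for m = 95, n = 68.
z(95, 68; 2, 2) ≤ (1/2)[95 + √(95² + 4·95·68·67)] = (1/2)[95 + √1740305] = 707.1031

Kővári–Sós–Turán: let r_1, ..., r_95 be the row sums and z = Σ r_i the total number of 1s. Each pair of columns can share at most one row with both entries 1 (else a 2×2 all-ones block appears), so Σ_i C(r_i, 2) ≤ C(68, 2) = 2278. By convexity Σ_i C(r_i, 2) ≥ 95·C(z/95, 2) = z(z − 95)/(2·95), giving z² − 95z − 95·68·67 ≤ 0 and hence z ≤ (1/2)[95 + √(9025 + 4·432820)] = (1/2)[95 + √1740305] ≈ (1/2)(95 + 1319.2062) = 707.1031.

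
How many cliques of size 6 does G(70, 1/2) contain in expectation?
E[# K_6] = C(70, 6) · (1/2)^C(6, 2) = 131115985 / 2^15 ≈ 4001.342316

For each 6-subset S of vertices (there are C(70, 6) = 131115985 such S), let X_S = 1 if S induces a K_6 (all C(6, 2) = 15 edges present). Then P(X_S = 1) = (1/2)^15 = 1/32768. By linearity of expectation, E[# K_6] = C(70, 6) · (1/2)^15 = 131115985 / 32768 ≈ 4001.342316.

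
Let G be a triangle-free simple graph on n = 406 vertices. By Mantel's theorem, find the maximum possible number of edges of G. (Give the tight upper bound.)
ex(406, K_3) = ⌊406^2/4⌋ = 41209

Mantel (1907): a triangle-free graph on n vertices has at most ⌊n^2/4⌋ edges, with equality for the complete bipartite graph K_{⌊n/2⌋, ⌈n/2⌉}. For n = 406: ⌊406^2/4⌋ = ⌊164836/4⌋ = 41209. The extremal graph is K_{203, 203}, which has 203·203 = 41209 edges.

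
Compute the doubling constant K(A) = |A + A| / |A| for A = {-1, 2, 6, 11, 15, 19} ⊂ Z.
K = |A + A| / |A| = 18/6 = 3

Enumerate A + A = {a + b : a, b ∈ A}. With |A| = 6, there are |A|^2 = 36 ordered sum pairs; collecting distinct values, A + A = {-2, 1, 4, 5, 8, 10, 12, 13, 14, 17, 18, 21, 22, 25, 26, 30, 34, 38}, so |A + A| = 18. Thus K = 18/6 = 3. For comparison, the minimum possible |A + A| over all 6-element sets is 2·6 − 1 = 11 (so min K = 11/6), attained only by arithmetic progressions.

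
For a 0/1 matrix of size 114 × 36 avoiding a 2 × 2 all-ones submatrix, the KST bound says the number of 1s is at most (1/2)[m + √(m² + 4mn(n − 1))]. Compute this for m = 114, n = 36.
z(114, 36; 2, 2) ≤ (1/2)[114 + √(114² + 4·114·36·35)] = (1/2)[114 + √587556] = 440.261

Kővári–Sós–Turán: let r_1, ..., r_114 be the row sums and z = Σ r_i the total number of 1s. Each pair of columns can share at most one row with both entries 1 (else a 2×2 all-ones block appears), so Σ_i C(r_i, 2) ≤ C(36, 2) = 630. By convexity Σ_i C(r_i, 2) ≥ 114·C(z/114, 2) = z(z − 114)/(2·114), giving z² − 114z − 114·36·35 ≤ 0 and hence z ≤ (1/2)[114 + √(12996 + 4·143640)] = (1/2)[114 + √587556] ≈ (1/2)(114 + 766.522) = 440.261.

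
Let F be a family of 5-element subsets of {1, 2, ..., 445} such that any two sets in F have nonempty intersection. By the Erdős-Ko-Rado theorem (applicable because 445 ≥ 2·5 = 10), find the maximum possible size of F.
max |F| = C(444, 4) = 1597483251

Erdős-Ko-Rado (1961): when n ≥ 2k, max |F| = C(n−1, k−1). The bound is attained by the star {A : i ∈ A} for any fixed i ∈ [n]. Here C(445−1, 5−1) = C(444, 4) = 1597483251.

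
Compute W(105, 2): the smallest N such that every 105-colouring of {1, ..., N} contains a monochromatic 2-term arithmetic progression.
W(105, 2) = 105 + 1 = 106

A 2-term AP is any pair of integers, so a monochromatic 2-AP exists iff some colour is used at least twice. With 105 colours, the colouring i ↦ i on {1, ..., 105} uses each colour once, avoiding any monochromatic pair, so W(105, 2) > 105. For {1, ..., 106}, pigeonhole forces two integers of the same colour, which form a monochromatic 2-AP. Hence W(105, 2) = 106.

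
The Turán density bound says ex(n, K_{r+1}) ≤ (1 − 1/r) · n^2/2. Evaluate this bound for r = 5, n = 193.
Turán density bound = (4/5) · 193^2/2 = 74498/5 ≈ 14899.6

Turán's theorem: ex(n, K_{r+1}) is achieved by the complete r-partite Turán graph T(n, r) with parts as balanced as possible, and is at most (1 − 1/r) · n^2/2. For r = 5, n = 193: the density bound is (4/5) · 37249/2 = 74498/5 ≈ 14899.6. The integer-valued extremum is e(T(193, 5)) = 14899, which is strictly less than the density bound 74498/5 since 5 ∤ 193 (the parts of T(193, 5) cannot all be equal).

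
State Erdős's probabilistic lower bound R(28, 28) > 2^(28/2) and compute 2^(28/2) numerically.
2^(28/2) = 16384; so R(28, 28) > 16384

Colour each edge of K_n uniformly at random with red/blue. The expected number of monochromatic K_28 is C(n, 28) · 2 · 2^(−C(28,2)). If C(n, 28) · 2^(1 − C(28,2)) < 1, then with positive probability no monochromatic K_28 exists, so R(28, 28) > n. The standard estimate C(n, 28) ≤ n^28/28! shows this inequality holds whenever n ≤ 2^(28/2) (since 28! · 2^(C(28,2) − 1) > 2^(28^2/2) ≥ n^28). Hence R(28, 28) > 2^(28/2) = 16384.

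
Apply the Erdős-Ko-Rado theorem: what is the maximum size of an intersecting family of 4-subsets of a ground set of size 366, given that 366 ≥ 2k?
max |F| = C(365, 3) = 8038030

The Erdős-Ko-Rado theorem states: for n ≥ 2k, an intersecting family of k-subsets of an n-element set has size at most C(n − 1, k − 1), with equality for 'star' families {A ⊆ [n] : |A| = k, i ∈ A} (fix an element i). For n = 366, k = 4: C(365, 3) = 8038030.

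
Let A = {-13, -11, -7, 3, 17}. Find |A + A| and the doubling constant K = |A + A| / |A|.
K = |A + A| / |A| = 14/5

Enumerate A + A = {a + b : a, b ∈ A}. With |A| = 5, there are |A|^2 = 25 ordered sum pairs; collecting distinct values, A + A = {-26, -24, -22, -20, -18, -14, -10, -8, -4, 4, 6, 10, 20, 34}, so |A + A| = 14. Thus K = 14/5. For comparison, the minimum possible |A + A| over all 5-element sets is 2·5 − 1 = 9 (so min K = 9/5), attained only by arithmetic progressions.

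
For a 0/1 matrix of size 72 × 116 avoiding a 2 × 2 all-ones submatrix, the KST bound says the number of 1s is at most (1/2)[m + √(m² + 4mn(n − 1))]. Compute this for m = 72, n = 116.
z(72, 116; 2, 2) ≤ (1/2)[72 + √(72² + 4·72·116·115)] = (1/2)[72 + √3847104] = 1016.7018

Kővári–Sós–Turán: let r_1, ..., r_72 be the row sums and z = Σ r_i the total number of 1s. Each pair of columns can share at most one row with both entries 1 (else a 2×2 all-ones block appears), so Σ_i C(r_i, 2) ≤ C(116, 2) = 6670. By convexity Σ_i C(r_i, 2) ≥ 72·C(z/72, 2) = z(z − 72)/(2·72), giving z² − 72z − 72·116·115 ≤ 0 and hence z ≤ (1/2)[72 + √(5184 + 4·960480)] = (1/2)[72 + √3847104] ≈ (1/2)(72 + 1961.4036) = 1016.7018.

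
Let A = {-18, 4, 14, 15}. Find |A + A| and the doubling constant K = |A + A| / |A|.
K = |A + A| / |A| = 10/4 = 5/2

Enumerate A + A = {a + b : a, b ∈ A}. With |A| = 4, there are |A|^2 = 16 ordered sum pairs; collecting distinct values, A + A = {-36, -14, -4, -3, 8, 18, 19, 28, 29, 30}, so |A + A| = 10. Thus K = 10/4 = 5/2. For comparison, the minimum possible |A + A| over all 4-element sets is 2·4 − 1 = 7 (so min K = 7/4), attained only by arithmetic progressions.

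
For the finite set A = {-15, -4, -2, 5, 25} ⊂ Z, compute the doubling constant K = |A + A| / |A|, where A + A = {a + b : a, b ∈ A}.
K = |A + A| / |A| = 14/5

Enumerate A + A = {a + b : a, b ∈ A}. With |A| = 5, there are |A|^2 = 25 ordered sum pairs; collecting distinct values, A + A = {-30, -19, -17, -10, -8, -6, -4, 1, 3, 10, 21, 23, 30, 50}, so |A + A| = 14. Thus K = 14/5. For comparison, the minimum possible |A + A| over all 5-element sets is 2·5 − 1 = 9 (so min K = 9/5), attained only by arithmetic progressions.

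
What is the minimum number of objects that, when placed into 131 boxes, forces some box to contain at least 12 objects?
n = (12 − 1)·131 + 1 = 1442

By the generalised pigeonhole principle, to guarantee some box contains ≥ r objects we need more than (r − 1) · k objects total. Threshold: n = (r − 1) · k + 1. With r = 12 and k = 131: n = 11 · 131 + 1 = 1441 + 1 = 1442. For n = 1441 = 11 · 131, we can put exactly 11 objects in every box, avoiding 12 in any single one — so 1442 is tight.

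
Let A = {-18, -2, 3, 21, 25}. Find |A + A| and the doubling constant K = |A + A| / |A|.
K = |A + A| / |A| = 15/5 = 3

Enumerate A + A = {a + b : a, b ∈ A}. With |A| = 5, there are |A|^2 = 25 ordered sum pairs; collecting distinct values, A + A = {-36, -20, -15, -4, 1, 3, 6, 7, 19, 23, 24, 28, 42, 46, 50}, so |A + A| = 15. Thus K = 15/5 = 3. For comparison, the minimum possible |A + A| over all 5-element sets is 2·5 − 1 = 9 (so min K = 9/5), attained only by arithmetic progressions.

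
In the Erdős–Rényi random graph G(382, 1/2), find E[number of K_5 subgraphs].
E[# K_5] = C(382, 5) · (1/2)^C(5, 2) = 66027020346 / 2^10 = 33013510173/512 ≈ 64479512.056641

For each 5-subset S of vertices (there are C(382, 5) = 66027020346 such S), let X_S = 1 if S induces a K_5 (all C(5, 2) = 10 edges present). Then P(X_S = 1) = (1/2)^10 = 1/1024. By linearity of expectation, E[# K_5] = C(382, 5) · (1/2)^10 = 66027020346 / 1024 = 33013510173/512 ≈ 64479512.056641.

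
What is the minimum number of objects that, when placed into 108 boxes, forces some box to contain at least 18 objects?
n = (18 − 1)·108 + 1 = 1837

By the generalised pigeonhole principle, to guarantee some box contains ≥ r objects we need more than (r − 1) · k objects total. Threshold: n = (r − 1) · k + 1. With r = 18 and k = 108: n = 17 · 108 + 1 = 1836 + 1 = 1837. For n = 1836 = 17 · 108, we can put exactly 17 objects in every box, avoiding 18 in any single one — so 1837 is tight.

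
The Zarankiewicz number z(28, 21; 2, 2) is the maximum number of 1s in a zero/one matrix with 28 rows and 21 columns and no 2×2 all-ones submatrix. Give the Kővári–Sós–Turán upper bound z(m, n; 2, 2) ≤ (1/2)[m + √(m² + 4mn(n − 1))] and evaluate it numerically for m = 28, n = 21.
z(28, 21; 2, 2) ≤ (1/2)[28 + √(28² + 4·28·21·20)] = (1/2)[28 + √47824] = 123.3435

Kővári–Sós–Turán: let r_1, ..., r_28 be the row sums and z = Σ r_i the total number of 1s. Each pair of columns can share at most one row with both entries 1 (else a 2×2 all-ones block appears), so Σ_i C(r_i, 2) ≤ C(21, 2) = 210. By convexity Σ_i C(r_i, 2) ≥ 28·C(z/28, 2) = z(z − 28)/(2·28), giving z² − 28z − 28·21·20 ≤ 0 and hence z ≤ (1/2)[28 + √(784 + 4·11760)] = (1/2)[28 + √47824] ≈ (1/2)(28 + 218.687) = 123.3435.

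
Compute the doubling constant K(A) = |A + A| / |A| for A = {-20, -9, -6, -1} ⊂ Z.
K = |A + A| / |A| = 10/4 = 5/2

Enumerate A + A = {a + b : a, b ∈ A}. With |A| = 4, there are |A|^2 = 16 ordered sum pairs; collecting distinct values, A + A = {-40, -29, -26, -21, -18, -15, -12, -10, -7, -2}, so |A + A| = 10. Thus K = 10/4 = 5/2. For comparison, the minimum possible |A + A| over all 4-element sets is 2·4 − 1 = 7 (so min K = 7/4), attained only by arithmetic progressions.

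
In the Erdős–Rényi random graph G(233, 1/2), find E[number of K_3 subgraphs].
E[# K_3] = C(233, 3) · (1/2)^C(3, 2) = 2081156 / 2^3 = 520289/2 = 260144.5

For each 3-subset S of vertices (there are C(233, 3) = 2081156 such S), let X_S = 1 if S induces a K_3 (all C(3, 2) = 3 edges present). Then P(X_S = 1) = (1/2)^3 = 1/8. By linearity of expectation, E[# K_3] = C(233, 3) · (1/2)^3 = 2081156 / 8 = 520289/2 = 260144.5.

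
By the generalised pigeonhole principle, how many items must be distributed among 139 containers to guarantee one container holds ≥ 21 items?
n = (21 − 1)·139 + 1 = 2781

By the generalised pigeonhole principle, to guarantee some box contains ≥ r objects we need more than (r − 1) · k objects total. Threshold: n = (r − 1) · k + 1. With r = 21 and k = 139: n = 20 · 139 + 1 = 2780 + 1 = 2781. For n = 2780 = 20 · 139, we can put exactly 20 objects in every box, avoiding 21 in any single one — so 2781 is tight.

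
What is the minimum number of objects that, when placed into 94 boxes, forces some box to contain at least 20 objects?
n = (20 − 1)·94 + 1 = 1787

By the generalised pigeonhole principle, to guarantee some box contains ≥ r objects we need more than (r − 1) · k objects total. Threshold: n = (r − 1) · k + 1. With r = 20 and k = 94: n = 19 · 94 + 1 = 1786 + 1 = 1787. For n = 1786 = 19 · 94, we can put exactly 19 objects in every box, avoiding 20 in any single one — so 1787 is tight.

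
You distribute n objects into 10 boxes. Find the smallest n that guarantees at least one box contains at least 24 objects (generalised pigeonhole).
n = (24 − 1)·10 + 1 = 231

By the generalised pigeonhole principle, to guarantee some box contains ≥ r objects we need more than (r − 1) · k objects total. Threshold: n = (r − 1) · k + 1. With r = 24 and k = 10: n = 23 · 10 + 1 = 230 + 1 = 231. For n = 230 = 23 · 10, we can put exactly 23 objects in every box, avoiding 24 in any single one — so 231 is tight.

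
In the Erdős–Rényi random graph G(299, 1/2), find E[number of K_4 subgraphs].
E[# K_4] = C(299, 4) · (1/2)^C(4, 2) = 326380626 / 2^6 = 163190313/32 = 5099697.28125

For each 4-subset S of vertices (there are C(299, 4) = 326380626 such S), let X_S = 1 if S induces a K_4 (all C(4, 2) = 6 edges present). Then P(X_S = 1) = (1/2)^6 = 1/64. By linearity of expectation, E[# K_4] = C(299, 4) · (1/2)^6 = 326380626 / 64 = 163190313/32 = 5099697.28125.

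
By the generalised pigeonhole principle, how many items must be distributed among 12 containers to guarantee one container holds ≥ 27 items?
n = (27 − 1)·12 + 1 = 313

By the generalised pigeonhole principle, to guarantee some box contains ≥ r objects we need more than (r − 1) · k objects total. Threshold: n = (r − 1) · k + 1. With r = 27 and k = 12: n = 26 · 12 + 1 = 312 + 1 = 313. For n = 312 = 26 · 12, we can put exactly 26 objects in every box, avoiding 27 in any single one — so 313 is tight.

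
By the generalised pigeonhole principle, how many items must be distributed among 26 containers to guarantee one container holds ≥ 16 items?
n = (16 − 1)·26 + 1 = 391

By the generalised pigeonhole principle, to guarantee some box contains ≥ r objects we need more than (r − 1) · k objects total. Threshold: n = (r − 1) · k + 1. With r = 16 and k = 26: n = 15 · 26 + 1 = 390 + 1 = 391. For n = 390 = 15 · 26, we can put exactly 15 objects in every box, avoiding 16 in any single one — so 391 is tight.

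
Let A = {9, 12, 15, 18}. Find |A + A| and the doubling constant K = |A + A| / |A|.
K = |A + A| / |A| = 7/4

Enumerate A + A = {a + b : a, b ∈ A}. With |A| = 4, there are |A|^2 = 16 ordered sum pairs; collecting distinct values, A + A = {18, 21, 24, 27, 30, 33, 36}, so |A + A| = 7. Thus K = 7/4. Here |A + A| = 2|A| − 1 = 7, the minimum possible — so K = 7/4 is minimal, which holds iff A is an arithmetic progression.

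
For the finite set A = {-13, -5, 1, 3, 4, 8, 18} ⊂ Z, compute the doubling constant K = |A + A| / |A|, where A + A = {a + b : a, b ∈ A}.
K = |A + A| / |A| = 26/7

Enumerate A + A = {a + b : a, b ∈ A}. With |A| = 7, there are |A|^2 = 49 ordered sum pairs; collecting distinct values, A + A = {-26, -18, -12, -10, -9, -5, -4, -2, -1, 2, 3, 4, 5, 6, 7, 8, 9, 11, 12, 13, 16, 19, 21, 22, 26, 36}, so |A + A| = 26. Thus K = 26/7. For comparison, the minimum possible |A + A| over all 7-element sets is 2·7 − 1 = 13 (so min K = 13/7), attained only by arithmetic progressions.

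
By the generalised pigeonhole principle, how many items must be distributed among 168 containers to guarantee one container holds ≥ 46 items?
n = (46 − 1)·168 + 1 = 7561

By the generalised pigeonhole principle, to guarantee some box contains ≥ r objects we need more than (r − 1) · k objects total. Threshold: n = (r − 1) · k + 1. With r = 46 and k = 168: n = 45 · 168 + 1 = 7560 + 1 = 7561. For n = 7560 = 45 · 168, we can put exactly 45 objects in every box, avoiding 46 in any single one — so 7561 is tight.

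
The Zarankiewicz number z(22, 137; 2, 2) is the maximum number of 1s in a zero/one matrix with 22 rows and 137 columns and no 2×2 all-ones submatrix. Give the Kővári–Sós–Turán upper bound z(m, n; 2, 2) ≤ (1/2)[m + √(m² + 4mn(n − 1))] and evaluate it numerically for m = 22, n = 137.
z(22, 137; 2, 2) ≤ (1/2)[22 + √(22² + 4·22·137·136)] = (1/2)[22 + √1640100] = 651.3319

Kővári–Sós–Turán: let r_1, ..., r_22 be the row sums and z = Σ r_i the total number of 1s. Each pair of columns can share at most one row with both entries 1 (else a 2×2 all-ones block appears), so Σ_i C(r_i, 2) ≤ C(137, 2) = 9316. By convexity Σ_i C(r_i, 2) ≥ 22·C(z/22, 2) = z(z − 22)/(2·22), giving z² − 22z − 22·137·136 ≤ 0 and hence z ≤ (1/2)[22 + √(484 + 4·409904)] = (1/2)[22 + √1640100] ≈ (1/2)(22 + 1280.6639) = 651.3319.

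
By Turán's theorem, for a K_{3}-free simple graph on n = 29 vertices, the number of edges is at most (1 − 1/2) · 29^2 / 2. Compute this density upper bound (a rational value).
Turán density bound = (1/2) · 29^2/2 = 841/4 ≈ 210.25

Turán's theorem: ex(n, K_{r+1}) is achieved by the complete r-partite Turán graph T(n, r) with parts as balanced as possible, and is at most (1 − 1/r) · n^2/2. For r = 2, n = 29: the density bound is (1/2) · 841/2 = 841/4 ≈ 210.25. The integer-valued extremum is e(T(29, 2)) = 210, which is strictly less than the density bound 841/4 since 2 ∤ 29 (the parts of T(29, 2) cannot all be equal).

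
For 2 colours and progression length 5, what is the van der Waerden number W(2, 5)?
W(2, 5) = 178

W(2, 5) = 178. The lower bound W(2, 5) > 177 comes from an explicit good 2-colouring of [1, 177]; the upper bound W(2, 5) ≤ 178 was verified by exhaustive search over 2-colourings of [1, 178].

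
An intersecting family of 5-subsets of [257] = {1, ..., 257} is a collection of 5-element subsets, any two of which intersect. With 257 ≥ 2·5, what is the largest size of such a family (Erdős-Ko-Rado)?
max |F| = C(256, 4) = 174792640

The Erdős-Ko-Rado theorem states: for n ≥ 2k, an intersecting family of k-subsets of an n-element set has size at most C(n − 1, k − 1), with equality for 'star' families {A ⊆ [n] : |A| = k, i ∈ A} (fix an element i). For n = 257, k = 5: C(256, 4) = 174792640.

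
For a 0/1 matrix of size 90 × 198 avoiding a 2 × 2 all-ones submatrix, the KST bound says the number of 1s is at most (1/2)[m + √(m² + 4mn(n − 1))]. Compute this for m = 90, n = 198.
z(90, 198; 2, 2) ≤ (1/2)[90 + √(90² + 4·90·198·197)] = (1/2)[90 + √14050260] = 1919.1838

Kővári–Sós–Turán: let r_1, ..., r_90 be the row sums and z = Σ r_i the total number of 1s. Each pair of columns can share at most one row with both entries 1 (else a 2×2 all-ones block appears), so Σ_i C(r_i, 2) ≤ C(198, 2) = 19503. By convexity Σ_i C(r_i, 2) ≥ 90·C(z/90, 2) = z(z − 90)/(2·90), giving z² − 90z − 90·198·197 ≤ 0 and hence z ≤ (1/2)[90 + √(8100 + 4·3510540)] = (1/2)[90 + √14050260] ≈ (1/2)(90 + 3748.3676) = 1919.1838.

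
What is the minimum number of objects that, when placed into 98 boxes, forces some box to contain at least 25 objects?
n = (25 − 1)·98 + 1 = 2353

By the generalised pigeonhole principle, to guarantee some box contains ≥ r objects we need more than (r − 1) · k objects total. Threshold: n = (r − 1) · k + 1. With r = 25 and k = 98: n = 24 · 98 + 1 = 2352 + 1 = 2353. For n = 2352 = 24 · 98, we can put exactly 24 objects in every box, avoiding 25 in any single one — so 2353 is tight.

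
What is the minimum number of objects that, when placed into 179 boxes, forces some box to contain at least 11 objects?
n = (11 − 1)·179 + 1 = 1791

By the generalised pigeonhole principle, to guarantee some box contains ≥ r objects we need more than (r − 1) · k objects total. Threshold: n = (r − 1) · k + 1. With r = 11 and k = 179: n = 10 · 179 + 1 = 1790 + 1 = 1791. For n = 1790 = 10 · 179, we can put exactly 10 objects in every box, avoiding 11 in any single one — so 1791 is tight.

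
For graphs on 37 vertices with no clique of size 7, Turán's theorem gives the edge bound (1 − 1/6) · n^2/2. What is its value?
Turán density bound = (5/6) · 37^2/2 = 6845/12 ≈ 570.4167

Turán's theorem: ex(n, K_{r+1}) is achieved by the complete r-partite Turán graph T(n, r) with parts as balanced as possible, and is at most (1 − 1/r) · n^2/2. For r = 6, n = 37: the density bound is (5/6) · 1369/2 = 6845/12 ≈ 570.4167. The integer-valued extremum is e(T(37, 6)) = 570, which is strictly less than the density bound 6845/12 since 6 ∤ 37 (the parts of T(37, 6) cannot all be equal).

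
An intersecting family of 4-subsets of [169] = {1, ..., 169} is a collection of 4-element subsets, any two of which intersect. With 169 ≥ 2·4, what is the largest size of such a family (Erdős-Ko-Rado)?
max |F| = C(168, 3) = 776216

Erdős-Ko-Rado (1961): when n ≥ 2k, max |F| = C(n−1, k−1). The bound is attained by the star {A : i ∈ A} for any fixed i ∈ [n]. Here C(169−1, 4−1) = C(168, 3) = 776216.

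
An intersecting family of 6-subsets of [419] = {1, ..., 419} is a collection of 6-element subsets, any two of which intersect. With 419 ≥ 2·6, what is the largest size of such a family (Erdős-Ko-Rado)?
max |F| = C(418, 5) = 103818048048

Erdős-Ko-Rado (1961): when n ≥ 2k, max |F| = C(n−1, k−1). The bound is attained by the star {A : i ∈ A} for any fixed i ∈ [n]. Here C(419−1, 6−1) = C(418, 5) = 103818048048.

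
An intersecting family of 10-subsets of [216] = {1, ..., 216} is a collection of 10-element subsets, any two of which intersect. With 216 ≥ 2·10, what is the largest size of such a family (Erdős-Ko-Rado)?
max |F| = C(215, 9) = 2282897336063630

Erdős-Ko-Rado (1961): when n ≥ 2k, max |F| = C(n−1, k−1). The bound is attained by the star {A : i ∈ A} for any fixed i ∈ [n]. Here C(216−1, 10−1) = C(215, 9) = 2282897336063630.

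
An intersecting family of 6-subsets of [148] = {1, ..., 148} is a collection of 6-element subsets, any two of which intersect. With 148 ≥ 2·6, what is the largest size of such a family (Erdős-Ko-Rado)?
max |F| = C(147, 5) = 534017484

The Erdős-Ko-Rado theorem states: for n ≥ 2k, an intersecting family of k-subsets of an n-element set has size at most C(n − 1, k − 1), with equality for 'star' families {A ⊆ [n] : |A| = k, i ∈ A} (fix an element i). For n = 148, k = 6: C(147, 5) = 534017484.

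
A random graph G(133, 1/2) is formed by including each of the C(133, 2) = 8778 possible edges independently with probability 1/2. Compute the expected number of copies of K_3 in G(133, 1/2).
E[# K_3] = C(133, 3) · (1/2)^C(3, 2) = 383306 / 2^3 = 191653/4 = 47913.25

For each 3-subset S of vertices (there are C(133, 3) = 383306 such S), let X_S = 1 if S induces a K_3 (all C(3, 2) = 3 edges present). Then P(X_S = 1) = (1/2)^3 = 1/8. By linearity of expectation, E[# K_3] = C(133, 3) · (1/2)^3 = 383306 / 8 = 191653/4 = 47913.25.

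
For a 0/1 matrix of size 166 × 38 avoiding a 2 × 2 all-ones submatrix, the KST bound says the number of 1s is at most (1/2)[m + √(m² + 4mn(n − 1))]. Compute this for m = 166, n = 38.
z(166, 38; 2, 2) ≤ (1/2)[166 + √(166² + 4·166·38·37)] = (1/2)[166 + √961140] = 573.1887

Kővári–Sós–Turán: let r_1, ..., r_166 be the row sums and z = Σ r_i the total number of 1s. Each pair of columns can share at most one row with both entries 1 (else a 2×2 all-ones block appears), so Σ_i C(r_i, 2) ≤ C(38, 2) = 703. By convexity Σ_i C(r_i, 2) ≥ 166·C(z/166, 2) = z(z − 166)/(2·166), giving z² − 166z − 166·38·37 ≤ 0 and hence z ≤ (1/2)[166 + √(27556 + 4·233396)] = (1/2)[166 + √961140] ≈ (1/2)(166 + 980.3775) = 573.1887.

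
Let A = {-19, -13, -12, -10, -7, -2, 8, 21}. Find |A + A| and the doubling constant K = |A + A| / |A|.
K = |A + A| / |A| = 32/8 = 4

Enumerate A + A = {a + b : a, b ∈ A}. With |A| = 8, there are |A|^2 = 64 ordered sum pairs; collecting distinct values, A + A = {-38, -32, -31, -29, -26, -25, -24, -23, -22, -21, -20, -19, -17, -15, -14, -12, -11, -9, -5, -4, -2, 1, 2, 6, 8, 9, 11, 14, 16, 19, 29, 42}, so |A + A| = 32. Thus K = 32/8 = 4. For comparison, the minimum possible |A + A| over all 8-element sets is 2·8 − 1 = 15 (so min K = 15/8), attained only by arithmetic progressions.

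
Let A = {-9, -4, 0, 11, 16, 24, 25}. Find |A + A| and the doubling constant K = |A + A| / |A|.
K = |A + A| / |A| = 26/7

Enumerate A + A = {a + b : a, b ∈ A}. With |A| = 7, there are |A|^2 = 49 ordered sum pairs; collecting distinct values, A + A = {-18, -13, -9, -8, -4, 0, 2, 7, 11, 12, 15, 16, 20, 21, 22, 24, 25, 27, 32, 35, 36, 40, 41, 48, 49, 50}, so |A + A| = 26. Thus K = 26/7. For comparison, the minimum possible |A + A| over all 7-element sets is 2·7 − 1 = 13 (so min K = 13/7), attained only by arithmetic progressions.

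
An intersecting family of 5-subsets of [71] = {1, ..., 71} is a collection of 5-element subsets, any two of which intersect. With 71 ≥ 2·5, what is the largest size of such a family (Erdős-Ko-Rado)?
max |F| = C(70, 4) = 916895

Erdős-Ko-Rado (1961): when n ≥ 2k, max |F| = C(n−1, k−1). The bound is attained by the star {A : i ∈ A} for any fixed i ∈ [n]. Here C(71−1, 5−1) = C(70, 4) = 916895.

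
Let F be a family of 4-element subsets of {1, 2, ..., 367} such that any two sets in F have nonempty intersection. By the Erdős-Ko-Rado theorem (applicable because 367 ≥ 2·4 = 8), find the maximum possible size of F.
max |F| = C(366, 3) = 8104460

The Erdős-Ko-Rado theorem states: for n ≥ 2k, an intersecting family of k-subsets of an n-element set has size at most C(n − 1, k − 1), with equality for 'star' families {A ⊆ [n] : |A| = k, i ∈ A} (fix an element i). For n = 367, k = 4: C(366, 3) = 8104460.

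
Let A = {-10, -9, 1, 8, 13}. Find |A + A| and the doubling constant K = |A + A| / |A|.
K = |A + A| / |A| = 15/5 = 3

Enumerate A + A = {a + b : a, b ∈ A}. With |A| = 5, there are |A|^2 = 25 ordered sum pairs; collecting distinct values, A + A = {-20, -19, -18, -9, -8, -2, -1, 2, 3, 4, 9, 14, 16, 21, 26}, so |A + A| = 15. Thus K = 15/5 = 3. For comparison, the minimum possible |A + A| over all 5-element sets is 2·5 − 1 = 9 (so min K = 9/5), attained only by arithmetic progressions.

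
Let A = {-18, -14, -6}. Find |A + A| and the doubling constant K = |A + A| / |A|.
K = |A + A| / |A| = 6/3 = 2

Enumerate A + A = {a + b : a, b ∈ A}. With |A| = 3, there are |A|^2 = 9 ordered sum pairs; collecting distinct values, A + A = {-36, -32, -28, -24, -20, -12}, so |A + A| = 6. Thus K = 6/3 = 2. For comparison, the minimum possible |A + A| over all 3-element sets is 2·3 − 1 = 5 (so min K = 5/3), attained only by arithmetic progressions.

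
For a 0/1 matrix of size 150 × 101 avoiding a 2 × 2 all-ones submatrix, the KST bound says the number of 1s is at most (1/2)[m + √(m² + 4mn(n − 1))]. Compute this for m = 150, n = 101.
z(150, 101; 2, 2) ≤ (1/2)[150 + √(150² + 4·150·101·100)] = (1/2)[150 + √6082500] = 1308.1362

Kővári–Sós–Turán: let r_1, ..., r_150 be the row sums and z = Σ r_i the total number of 1s. Each pair of columns can share at most one row with both entries 1 (else a 2×2 all-ones block appears), so Σ_i C(r_i, 2) ≤ C(101, 2) = 5050. By convexity Σ_i C(r_i, 2) ≥ 150·C(z/150, 2) = z(z − 150)/(2·150), giving z² − 150z − 150·101·100 ≤ 0 and hence z ≤ (1/2)[150 + √(22500 + 4·1515000)] = (1/2)[150 + √6082500] ≈ (1/2)(150 + 2466.2725) = 1308.1362.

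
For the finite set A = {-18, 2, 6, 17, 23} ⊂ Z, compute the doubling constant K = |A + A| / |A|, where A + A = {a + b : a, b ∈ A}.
K = |A + A| / |A| = 15/5 = 3

Enumerate A + A = {a + b : a, b ∈ A}. With |A| = 5, there are |A|^2 = 25 ordered sum pairs; collecting distinct values, A + A = {-36, -16, -12, -1, 4, 5, 8, 12, 19, 23, 25, 29, 34, 40, 46}, so |A + A| = 15. Thus K = 15/5 = 3. For comparison, the minimum possible |A + A| over all 5-element sets is 2·5 − 1 = 9 (so min K = 9/5), attained only by arithmetic progressions.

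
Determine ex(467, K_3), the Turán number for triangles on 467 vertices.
ex(467, K_3) = ⌊467^2/4⌋ = 54522

Mantel (1907): a triangle-free graph on n vertices has at most ⌊n^2/4⌋ edges, with equality for the complete bipartite graph K_{⌊n/2⌋, ⌈n/2⌉}. For n = 467: ⌊467^2/4⌋ = ⌊218089/4⌋ = 54522. The extremal graph is K_{233, 234}, which has 233·234 = 54522 edges.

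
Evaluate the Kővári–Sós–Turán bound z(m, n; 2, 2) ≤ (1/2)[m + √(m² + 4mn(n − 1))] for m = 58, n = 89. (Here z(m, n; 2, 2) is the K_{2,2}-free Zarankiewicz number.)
z(58, 89; 2, 2) ≤ (1/2)[58 + √(58² + 4·58·89·88)] = (1/2)[58 + √1820388] = 703.6088

Kővári–Sós–Turán: let r_1, ..., r_58 be the row sums and z = Σ r_i the total number of 1s. Each pair of columns can share at most one row with both entries 1 (else a 2×2 all-ones block appears), so Σ_i C(r_i, 2) ≤ C(89, 2) = 3916. By convexity Σ_i C(r_i, 2) ≥ 58·C(z/58, 2) = z(z − 58)/(2·58), giving z² − 58z − 58·89·88 ≤ 0 and hence z ≤ (1/2)[58 + √(3364 + 4·454256)] = (1/2)[58 + √1820388] ≈ (1/2)(58 + 1349.2176) = 703.6088.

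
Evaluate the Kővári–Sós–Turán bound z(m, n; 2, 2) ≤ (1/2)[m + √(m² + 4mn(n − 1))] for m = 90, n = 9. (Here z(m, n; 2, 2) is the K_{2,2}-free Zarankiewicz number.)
z(90, 9; 2, 2) ≤ (1/2)[90 + √(90² + 4·90·9·8)] = (1/2)[90 + √34020] = 137.2226

Kővári–Sós–Turán: let r_1, ..., r_90 be the row sums and z = Σ r_i the total number of 1s. Each pair of columns can share at most one row with both entries 1 (else a 2×2 all-ones block appears), so Σ_i C(r_i, 2) ≤ C(9, 2) = 36. By convexity Σ_i C(r_i, 2) ≥ 90·C(z/90, 2) = z(z − 90)/(2·90), giving z² − 90z − 90·9·8 ≤ 0 and hence z ≤ (1/2)[90 + √(8100 + 4·6480)] = (1/2)[90 + √34020] ≈ (1/2)(90 + 184.4451) = 137.2226.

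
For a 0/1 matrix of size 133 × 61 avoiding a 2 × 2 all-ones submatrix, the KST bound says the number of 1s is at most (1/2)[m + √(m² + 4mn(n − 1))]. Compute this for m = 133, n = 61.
z(133, 61; 2, 2) ≤ (1/2)[133 + √(133² + 4·133·61·60)] = (1/2)[133 + √1964809] = 767.3582

Kővári–Sós–Turán: let r_1, ..., r_133 be the row sums and z = Σ r_i the total number of 1s. Each pair of columns can share at most one row with both entries 1 (else a 2×2 all-ones block appears), so Σ_i C(r_i, 2) ≤ C(61, 2) = 1830. By convexity Σ_i C(r_i, 2) ≥ 133·C(z/133, 2) = z(z − 133)/(2·133), giving z² − 133z − 133·61·60 ≤ 0 and hence z ≤ (1/2)[133 + √(17689 + 4·486780)] = (1/2)[133 + √1964809] ≈ (1/2)(133 + 1401.7164) = 767.3582.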